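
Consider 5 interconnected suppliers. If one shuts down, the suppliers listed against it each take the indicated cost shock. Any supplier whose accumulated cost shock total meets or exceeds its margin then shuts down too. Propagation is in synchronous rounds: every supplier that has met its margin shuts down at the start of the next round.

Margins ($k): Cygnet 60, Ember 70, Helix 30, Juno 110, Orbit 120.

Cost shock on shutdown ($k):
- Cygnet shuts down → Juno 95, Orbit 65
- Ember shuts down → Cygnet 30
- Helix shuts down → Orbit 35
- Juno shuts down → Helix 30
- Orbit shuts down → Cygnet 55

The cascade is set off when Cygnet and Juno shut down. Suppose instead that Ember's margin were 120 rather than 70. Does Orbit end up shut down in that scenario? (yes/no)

With Ember's margin at 120:
Round 1 — Cygnet, Juno shut down (initial).
  Helix: +30 → 30 ≥ 30
  Orbit: +65 → 65 < 120
Round 2 — Helix shuts down.
  Orbit: +35 → 100 < 120
No further shutdowns.

no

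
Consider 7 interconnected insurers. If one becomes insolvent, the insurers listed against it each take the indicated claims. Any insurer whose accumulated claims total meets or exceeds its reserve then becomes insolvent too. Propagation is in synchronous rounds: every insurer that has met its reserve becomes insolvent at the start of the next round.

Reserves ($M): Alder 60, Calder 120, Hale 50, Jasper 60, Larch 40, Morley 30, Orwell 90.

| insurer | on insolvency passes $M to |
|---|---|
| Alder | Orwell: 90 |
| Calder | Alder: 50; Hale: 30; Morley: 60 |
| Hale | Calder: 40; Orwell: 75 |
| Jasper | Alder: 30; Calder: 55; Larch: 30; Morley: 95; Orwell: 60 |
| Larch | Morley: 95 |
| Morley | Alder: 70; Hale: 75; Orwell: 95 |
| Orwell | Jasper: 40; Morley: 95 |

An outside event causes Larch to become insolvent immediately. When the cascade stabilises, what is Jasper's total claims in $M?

40

Round 1 — Larch becomes insolvent (initial).
  Morley: +95 → 95 ≥ 30
Round 2 — Morley becomes insolvent.
  Alder: +70 → 70 ≥ 60
  Hale: +75 → 75 ≥ 50
  Orwell: +95 → 95 ≥ 90
Round 3 — Alder, Hale, Orwell become insolvent.
  Calder: +40 → 40 < 120
  Jasper: +40 → 40 < 60
No further insolvencies.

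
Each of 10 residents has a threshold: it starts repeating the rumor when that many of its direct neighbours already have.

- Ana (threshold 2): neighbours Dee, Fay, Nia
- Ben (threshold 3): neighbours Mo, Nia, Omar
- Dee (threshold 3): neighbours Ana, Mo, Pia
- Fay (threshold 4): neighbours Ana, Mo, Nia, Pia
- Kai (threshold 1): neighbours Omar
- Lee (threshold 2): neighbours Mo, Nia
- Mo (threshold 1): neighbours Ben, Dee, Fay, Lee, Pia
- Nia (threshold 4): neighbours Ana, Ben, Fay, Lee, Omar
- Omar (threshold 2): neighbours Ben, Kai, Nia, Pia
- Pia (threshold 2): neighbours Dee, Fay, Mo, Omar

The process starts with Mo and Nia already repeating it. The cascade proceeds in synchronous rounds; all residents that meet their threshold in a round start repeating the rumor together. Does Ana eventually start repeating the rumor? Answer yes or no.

Round 1 — Mo, Nia start repeating the rumor (initial).
Round 2 — checking thresholds:
  Ana: 1 of 3 neighbours < 2, below threshold.
  Ben: 2 of 3 neighbours < 3, below threshold.
  Dee: 1 of 3 neighbours < 3, below threshold.
  Fay: 2 of 4 neighbours < 4, below threshold.
  Lee: 2 of 2 neighbours ≥ 2, starts repeating the rumor.
  Omar: 1 of 4 neighbours < 2, below threshold.
  Pia: 1 of 4 neighbours < 2, below threshold.
Round 3 — no new spreads; cascade stops.

no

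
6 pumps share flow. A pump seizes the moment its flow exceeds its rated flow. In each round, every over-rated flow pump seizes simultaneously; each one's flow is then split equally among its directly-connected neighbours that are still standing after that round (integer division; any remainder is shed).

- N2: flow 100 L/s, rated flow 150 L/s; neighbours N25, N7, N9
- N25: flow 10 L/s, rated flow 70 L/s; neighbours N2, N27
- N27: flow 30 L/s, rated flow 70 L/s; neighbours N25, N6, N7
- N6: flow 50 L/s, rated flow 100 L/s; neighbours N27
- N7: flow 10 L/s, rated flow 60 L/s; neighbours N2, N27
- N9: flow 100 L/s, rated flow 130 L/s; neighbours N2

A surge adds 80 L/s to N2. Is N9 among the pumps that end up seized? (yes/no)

Round 1 — N2 at 180 > 150. N2 seizes.
  N2 sheds 180 L/s to N25, N7, N9: 60 each.
    N25: 10+60 = 70 ≤ 70
    N7: 10+60 = 70 > 60
    N9: 100+60 = 160 > 130
Round 2 — N7, N9 seize.
  N7 sheds 70 L/s to N27: 70 each.
    N27: 30+70 = 100 > 70
  N9 sheds 160 L/s: no online neighbours, lost.
Round 3 — N27 seizes.
  N27 sheds 100 L/s to N25, N6: 50 each.
    N25: 70+50 = 120 > 70
    N6: 50+50 = 100 ≤ 100
Round 4 — N25 seizes.
  N25 sheds 120 L/s: no online neighbours, lost.
No further seizures.

yes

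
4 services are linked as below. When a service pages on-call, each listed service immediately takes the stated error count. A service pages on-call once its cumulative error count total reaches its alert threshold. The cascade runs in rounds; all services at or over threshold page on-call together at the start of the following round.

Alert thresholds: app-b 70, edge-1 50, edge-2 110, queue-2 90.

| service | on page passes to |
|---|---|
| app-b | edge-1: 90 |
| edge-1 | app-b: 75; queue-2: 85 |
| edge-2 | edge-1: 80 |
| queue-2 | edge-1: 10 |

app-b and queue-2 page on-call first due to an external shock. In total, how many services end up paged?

3

Round 1 — app-b, queue-2 page on-call (initial).
  edge-1: +90+10 → 100 ≥ 50
Round 2 — edge-1 pages on-call.
No further pages.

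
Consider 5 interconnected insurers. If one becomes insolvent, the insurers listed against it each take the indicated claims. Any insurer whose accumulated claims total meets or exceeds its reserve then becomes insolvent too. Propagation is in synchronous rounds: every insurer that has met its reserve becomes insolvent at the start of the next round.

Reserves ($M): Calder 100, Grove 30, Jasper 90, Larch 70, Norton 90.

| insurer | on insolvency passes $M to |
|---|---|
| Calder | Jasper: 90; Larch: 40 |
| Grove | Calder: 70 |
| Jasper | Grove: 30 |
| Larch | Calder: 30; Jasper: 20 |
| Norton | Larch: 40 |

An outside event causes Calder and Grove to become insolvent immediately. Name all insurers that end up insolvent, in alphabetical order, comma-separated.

Calder, Grove, Jasper

Round 1 — Calder, Grove become insolvent (initial).
  Jasper: +90 → 90 ≥ 90
  Larch: +40 → 40 < 70
Round 2 — Jasper becomes insolvent.
No further insolvencies.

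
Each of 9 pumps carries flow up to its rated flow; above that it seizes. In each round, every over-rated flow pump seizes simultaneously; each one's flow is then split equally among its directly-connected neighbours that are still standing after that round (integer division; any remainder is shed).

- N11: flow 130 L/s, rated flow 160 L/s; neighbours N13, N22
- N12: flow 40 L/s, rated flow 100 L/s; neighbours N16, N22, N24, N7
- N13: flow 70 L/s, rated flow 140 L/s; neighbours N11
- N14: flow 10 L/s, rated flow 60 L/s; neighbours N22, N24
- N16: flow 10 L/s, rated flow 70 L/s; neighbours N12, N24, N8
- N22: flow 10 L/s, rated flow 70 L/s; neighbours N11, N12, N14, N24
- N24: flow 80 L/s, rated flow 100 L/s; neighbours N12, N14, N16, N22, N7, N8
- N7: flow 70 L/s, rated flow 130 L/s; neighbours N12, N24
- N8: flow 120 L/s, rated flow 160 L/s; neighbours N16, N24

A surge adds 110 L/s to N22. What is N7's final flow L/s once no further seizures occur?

Round 1 — N22 at 120 > 70. N22 seizes.
  N22 sheds 120 L/s to N11, N12, N14, N24: 30 each.
    N11: 130+30 = 160 ≤ 160
    N12: 40+30 = 70 ≤ 100
    N14: 10+30 = 40 ≤ 60
    N24: 80+30 = 110 > 100
Round 2 — N24 seizes.
  N24 sheds 110 L/s to N12, N14, N16, N7, N8: 22 each.
    N12: 70+22 = 92 ≤ 100
    N14: 40+22 = 62 > 60
    N16: 10+22 = 32 ≤ 70
    N7: 70+22 = 92 ≤ 130
    N8: 120+22 = 142 ≤ 160
Round 3 — N14 seizes.
  N14 sheds 62 L/s: no online neighbours, lost.
No further seizures.

92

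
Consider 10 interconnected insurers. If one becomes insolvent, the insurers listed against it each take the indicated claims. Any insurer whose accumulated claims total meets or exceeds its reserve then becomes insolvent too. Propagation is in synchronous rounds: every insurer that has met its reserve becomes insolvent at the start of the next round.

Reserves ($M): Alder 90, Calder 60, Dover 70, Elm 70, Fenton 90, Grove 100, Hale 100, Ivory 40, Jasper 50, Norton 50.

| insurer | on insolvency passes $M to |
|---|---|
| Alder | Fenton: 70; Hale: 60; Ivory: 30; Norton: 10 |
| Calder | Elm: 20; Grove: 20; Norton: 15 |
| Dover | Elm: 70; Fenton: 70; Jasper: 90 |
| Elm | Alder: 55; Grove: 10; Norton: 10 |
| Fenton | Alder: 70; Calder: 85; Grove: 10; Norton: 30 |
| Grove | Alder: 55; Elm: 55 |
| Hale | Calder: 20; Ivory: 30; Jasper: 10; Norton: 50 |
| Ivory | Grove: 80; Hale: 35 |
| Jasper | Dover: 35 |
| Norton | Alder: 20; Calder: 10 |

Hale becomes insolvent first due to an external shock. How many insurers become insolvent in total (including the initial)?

Round 1 — Hale becomes insolvent (initial).
  Calder: +20 → 20 < 60
  Ivory: +30 → 30 < 40
  Jasper: +10 → 10 < 50
  Norton: +50 → 50 ≥ 50
Round 2 — Norton becomes insolvent.
  Alder: +20 → 20 < 90
  Calder: +10 → 30 < 60
No further insolvencies.

2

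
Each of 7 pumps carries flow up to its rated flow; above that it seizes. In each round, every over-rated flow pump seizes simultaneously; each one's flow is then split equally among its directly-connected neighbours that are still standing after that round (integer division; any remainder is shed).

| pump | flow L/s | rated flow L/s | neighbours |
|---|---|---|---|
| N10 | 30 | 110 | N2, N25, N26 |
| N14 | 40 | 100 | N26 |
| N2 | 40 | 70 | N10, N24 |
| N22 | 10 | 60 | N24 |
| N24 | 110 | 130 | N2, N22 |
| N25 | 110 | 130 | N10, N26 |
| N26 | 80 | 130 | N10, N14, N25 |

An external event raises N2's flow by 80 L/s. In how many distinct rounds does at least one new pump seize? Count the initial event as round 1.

3

Round 1 — N2 at 120 > 70. N2 seizes.
  N2 sheds 120 L/s to N10, N24: 60 each.
    N10: 30+60 = 90 ≤ 110
    N24: 110+60 = 170 > 130
Round 2 — N24 seizes.
  N24 sheds 170 L/s to N22: 170 each.
    N22: 10+170 = 180 > 60
Round 3 — N22 seizes.
  N22 sheds 180 L/s: no online neighbours, lost.
No further seizures.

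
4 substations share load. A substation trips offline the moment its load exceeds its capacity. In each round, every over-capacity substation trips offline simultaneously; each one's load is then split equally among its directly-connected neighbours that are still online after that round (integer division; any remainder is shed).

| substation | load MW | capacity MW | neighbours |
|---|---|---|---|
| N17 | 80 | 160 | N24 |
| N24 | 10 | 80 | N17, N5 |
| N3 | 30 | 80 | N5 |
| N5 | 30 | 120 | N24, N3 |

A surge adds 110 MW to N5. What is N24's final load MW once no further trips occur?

Round 1 — N5 at 140 > 120. N5 trips offline.
  N5 sheds 140 MW to N24, N3: 70 each.
    N24: 10+70 = 80 ≤ 80
    N3: 30+70 = 100 > 80
Round 2 — N3 trips offline.
  N3 sheds 100 MW: no online neighbours, lost.
No further trips.

80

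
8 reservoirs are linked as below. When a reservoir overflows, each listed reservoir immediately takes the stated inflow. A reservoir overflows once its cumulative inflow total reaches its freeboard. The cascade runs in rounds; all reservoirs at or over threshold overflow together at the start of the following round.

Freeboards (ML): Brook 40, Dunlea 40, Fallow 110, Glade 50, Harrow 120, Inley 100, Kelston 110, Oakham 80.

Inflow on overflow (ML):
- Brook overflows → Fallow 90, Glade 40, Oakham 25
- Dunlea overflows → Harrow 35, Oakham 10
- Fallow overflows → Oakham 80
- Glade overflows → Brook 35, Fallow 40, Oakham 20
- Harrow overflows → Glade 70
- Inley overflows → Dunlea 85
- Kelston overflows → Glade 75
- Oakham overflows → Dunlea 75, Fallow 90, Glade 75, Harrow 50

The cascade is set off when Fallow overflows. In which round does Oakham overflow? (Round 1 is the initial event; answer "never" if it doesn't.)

2

Round 1 — Fallow overflows (initial).
  Oakham: +80 → 80 ≥ 80
Round 2 — Oakham overflows.
  Dunlea: +75 → 75 ≥ 40
  Glade: +75 → 75 ≥ 50
  Harrow: +50 → 50 < 120
Round 3 — Dunlea, Glade overflow.
  Brook: +35 → 35 < 40
  Harrow: +35 → 85 < 120
No further overflows.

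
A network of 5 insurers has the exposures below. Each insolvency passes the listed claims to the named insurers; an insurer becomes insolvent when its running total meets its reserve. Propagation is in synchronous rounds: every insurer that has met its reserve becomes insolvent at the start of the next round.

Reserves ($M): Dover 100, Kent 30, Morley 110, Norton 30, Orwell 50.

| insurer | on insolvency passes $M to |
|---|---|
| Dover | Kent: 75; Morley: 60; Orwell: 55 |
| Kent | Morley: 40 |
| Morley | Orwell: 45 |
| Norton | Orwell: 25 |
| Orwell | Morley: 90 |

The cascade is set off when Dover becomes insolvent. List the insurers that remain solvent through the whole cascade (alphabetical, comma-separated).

Round 1 — Dover becomes insolvent (initial).
  Kent: +75 → 75 ≥ 30
  Morley: +60 → 60 < 110
  Orwell: +55 → 55 ≥ 50
Round 2 — Kent, Orwell become insolvent.
  Morley: +40+90 → 190 ≥ 110
Round 3 — Morley becomes insolvent.
No further insolvencies.

Norton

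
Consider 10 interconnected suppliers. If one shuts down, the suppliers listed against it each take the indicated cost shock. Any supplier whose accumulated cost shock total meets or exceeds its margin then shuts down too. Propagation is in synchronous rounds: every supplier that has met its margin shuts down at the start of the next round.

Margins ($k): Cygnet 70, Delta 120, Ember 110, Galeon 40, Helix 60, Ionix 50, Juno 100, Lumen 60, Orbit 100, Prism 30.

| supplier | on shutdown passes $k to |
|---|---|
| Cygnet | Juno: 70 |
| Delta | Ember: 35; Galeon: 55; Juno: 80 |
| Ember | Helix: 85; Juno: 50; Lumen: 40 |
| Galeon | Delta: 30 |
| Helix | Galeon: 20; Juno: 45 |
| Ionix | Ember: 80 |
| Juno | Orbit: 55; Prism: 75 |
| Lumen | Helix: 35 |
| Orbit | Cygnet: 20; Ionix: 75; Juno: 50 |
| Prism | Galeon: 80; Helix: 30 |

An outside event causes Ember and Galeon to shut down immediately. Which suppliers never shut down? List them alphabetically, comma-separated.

Round 1 — Ember, Galeon shut down (initial).
  Delta: +30 → 30 < 120
  Helix: +85 → 85 ≥ 60
  Juno: +50 → 50 < 100
  Lumen: +40 → 40 < 60
Round 2 — Helix shuts down.
  Juno: +45 → 95 < 100
No further shutdowns.

Cygnet, Delta, Ionix, Juno, Lumen, Orbit, Prism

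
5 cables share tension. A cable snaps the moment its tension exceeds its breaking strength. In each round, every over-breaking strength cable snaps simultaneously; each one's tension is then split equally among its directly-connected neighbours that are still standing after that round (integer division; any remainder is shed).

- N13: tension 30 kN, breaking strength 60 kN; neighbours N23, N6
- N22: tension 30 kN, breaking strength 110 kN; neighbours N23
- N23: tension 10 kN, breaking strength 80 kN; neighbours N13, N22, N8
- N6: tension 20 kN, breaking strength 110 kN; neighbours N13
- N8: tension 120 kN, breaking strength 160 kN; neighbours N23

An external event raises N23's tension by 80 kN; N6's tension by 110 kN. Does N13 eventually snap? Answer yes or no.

Round 1 — N23 at 90 > 80; N6 at 130 > 110. N23, N6 snap.
  N23 sheds 90 kN to N13, N22, N8: 30 each.
    N13: 30+30 = 60 ≤ 60
    N22: 30+30 = 60 ≤ 110
    N8: 120+30 = 150 ≤ 160
  N6 sheds 130 kN to N13: 130 each.
    N13: 60+130 = 190 > 60
Round 2 — N13 snaps.
  N13 sheds 190 kN: no online neighbours, lost.
No further breaks.

yes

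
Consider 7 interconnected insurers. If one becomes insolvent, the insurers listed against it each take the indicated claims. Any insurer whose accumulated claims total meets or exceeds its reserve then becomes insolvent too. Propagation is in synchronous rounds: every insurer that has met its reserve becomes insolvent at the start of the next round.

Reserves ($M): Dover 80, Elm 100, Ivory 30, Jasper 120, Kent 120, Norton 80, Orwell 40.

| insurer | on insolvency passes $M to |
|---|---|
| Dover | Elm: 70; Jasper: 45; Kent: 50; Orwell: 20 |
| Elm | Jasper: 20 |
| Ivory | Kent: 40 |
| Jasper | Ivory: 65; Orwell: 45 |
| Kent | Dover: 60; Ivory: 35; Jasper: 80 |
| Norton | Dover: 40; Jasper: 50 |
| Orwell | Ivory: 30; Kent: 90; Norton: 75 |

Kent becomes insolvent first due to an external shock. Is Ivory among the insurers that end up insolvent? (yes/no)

yes

Round 1 — Kent becomes insolvent (initial).
  Dover: +60 → 60 < 80
  Ivory: +35 → 35 ≥ 30
  Jasper: +80 → 80 < 120
Round 2 — Ivory becomes insolvent.
No further insolvencies.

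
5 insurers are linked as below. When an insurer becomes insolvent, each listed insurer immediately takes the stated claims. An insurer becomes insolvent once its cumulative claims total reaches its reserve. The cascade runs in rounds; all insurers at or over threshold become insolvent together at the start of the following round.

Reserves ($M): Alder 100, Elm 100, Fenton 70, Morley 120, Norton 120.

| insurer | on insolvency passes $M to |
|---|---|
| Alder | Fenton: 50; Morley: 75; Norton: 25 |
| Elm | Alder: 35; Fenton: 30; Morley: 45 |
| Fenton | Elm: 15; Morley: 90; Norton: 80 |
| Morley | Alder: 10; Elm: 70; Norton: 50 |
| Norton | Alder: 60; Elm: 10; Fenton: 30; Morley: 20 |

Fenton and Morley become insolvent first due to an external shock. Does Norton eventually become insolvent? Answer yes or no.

yes

Round 1 — Fenton, Morley become insolvent (initial).
  Alder: +10 → 10 < 100
  Elm: +15+70 → 85 < 100
  Norton: +80+50 → 130 ≥ 120
Round 2 — Norton becomes insolvent.
  Alder: +60 → 70 < 100
  Elm: +10 → 95 < 100
No further insolvencies.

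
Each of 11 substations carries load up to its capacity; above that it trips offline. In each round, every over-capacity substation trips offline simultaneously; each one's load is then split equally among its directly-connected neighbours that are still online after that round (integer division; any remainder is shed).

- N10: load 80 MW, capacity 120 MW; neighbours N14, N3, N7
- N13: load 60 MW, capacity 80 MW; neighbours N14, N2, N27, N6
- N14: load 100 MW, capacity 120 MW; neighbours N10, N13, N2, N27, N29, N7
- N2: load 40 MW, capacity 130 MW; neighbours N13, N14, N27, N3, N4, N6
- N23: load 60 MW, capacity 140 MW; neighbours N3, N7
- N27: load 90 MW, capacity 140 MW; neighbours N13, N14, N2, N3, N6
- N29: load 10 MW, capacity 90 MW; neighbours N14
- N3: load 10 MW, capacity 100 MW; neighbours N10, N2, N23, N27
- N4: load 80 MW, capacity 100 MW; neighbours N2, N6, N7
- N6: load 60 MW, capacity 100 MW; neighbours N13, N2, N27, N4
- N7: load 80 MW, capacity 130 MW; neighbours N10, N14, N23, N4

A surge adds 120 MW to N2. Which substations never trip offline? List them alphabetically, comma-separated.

N29

Round 1 — N2 at 160 > 130. N2 trips offline.
  N2 sheds 160 MW to N13, N14, N27, N3, N4, N6: 26 each (4 lost).
    N13: 60+26 = 86 > 80
    N14: 100+26 = 126 > 120
    N27: 90+26 = 116 ≤ 140
    N3: 10+26 = 36 ≤ 100
    N4: 80+26 = 106 > 100
    N6: 60+26 = 86 ≤ 100
Round 2 — N13, N14, N4 trip offline.
  N13 sheds 86 MW to N27, N6: 43 each.
    N27: 116+43 = 159 > 140
    N6: 86+43 = 129 > 100
  N14 sheds 126 MW to N10, N27, N29, N7: 31 each (2 lost).
    N10: 80+31 = 111 ≤ 120
    N27: 159+31 = 190 > 140
    N29: 10+31 = 41 ≤ 90
    N7: 80+31 = 111 ≤ 130
  N4 sheds 106 MW to N6, N7: 53 each.
    N6: 129+53 = 182 > 100
    N7: 111+53 = 164 > 130
Round 3 — N27, N6, N7 trip offline.
  N27 sheds 190 MW to N3: 190 each.
    N3: 36+190 = 226 > 100
  N6 sheds 182 MW: no online neighbours, lost.
  N7 sheds 164 MW to N10, N23: 82 each.
    N10: 111+82 = 193 > 120
    N23: 60+82 = 142 > 140
Round 4 — N10, N23, N3 trip offline.
  N10 sheds 193 MW: no online neighbours, lost.
  N23 sheds 142 MW: no online neighbours, lost.
  N3 sheds 226 MW: no online neighbours, lost.
No further trips.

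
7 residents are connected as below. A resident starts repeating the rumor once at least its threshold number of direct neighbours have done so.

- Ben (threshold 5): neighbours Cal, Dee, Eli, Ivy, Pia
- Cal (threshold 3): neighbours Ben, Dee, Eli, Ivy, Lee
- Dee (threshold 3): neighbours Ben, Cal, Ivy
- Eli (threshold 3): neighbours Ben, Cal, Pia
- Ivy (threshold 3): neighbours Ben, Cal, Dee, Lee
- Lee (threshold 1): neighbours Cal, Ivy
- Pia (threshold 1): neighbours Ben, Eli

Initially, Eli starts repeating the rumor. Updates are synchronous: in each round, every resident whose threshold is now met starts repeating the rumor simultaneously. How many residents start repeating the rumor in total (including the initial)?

2

Round 1 — Eli starts repeating the rumor (initial).
Round 2 — checking thresholds:
  Ben: 1 of 5 neighbours < 5, holds.
  Cal: 1 of 5 neighbours < 3, holds.
  Pia: 1 of 2 neighbours ≥ 1, starts repeating the rumor.
Round 3 — no new spreads; cascade stops.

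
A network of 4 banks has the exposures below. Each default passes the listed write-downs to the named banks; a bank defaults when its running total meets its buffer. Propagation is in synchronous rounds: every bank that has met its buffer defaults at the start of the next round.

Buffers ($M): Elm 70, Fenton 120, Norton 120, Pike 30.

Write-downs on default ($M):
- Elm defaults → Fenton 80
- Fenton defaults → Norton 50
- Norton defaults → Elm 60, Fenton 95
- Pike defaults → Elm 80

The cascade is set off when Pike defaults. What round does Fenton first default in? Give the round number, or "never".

never

Round 1 — Pike defaults (initial).
  Elm: +80 → 80 ≥ 70
Round 2 — Elm defaults.
  Fenton: +80 → 80 < 120
No further defaults.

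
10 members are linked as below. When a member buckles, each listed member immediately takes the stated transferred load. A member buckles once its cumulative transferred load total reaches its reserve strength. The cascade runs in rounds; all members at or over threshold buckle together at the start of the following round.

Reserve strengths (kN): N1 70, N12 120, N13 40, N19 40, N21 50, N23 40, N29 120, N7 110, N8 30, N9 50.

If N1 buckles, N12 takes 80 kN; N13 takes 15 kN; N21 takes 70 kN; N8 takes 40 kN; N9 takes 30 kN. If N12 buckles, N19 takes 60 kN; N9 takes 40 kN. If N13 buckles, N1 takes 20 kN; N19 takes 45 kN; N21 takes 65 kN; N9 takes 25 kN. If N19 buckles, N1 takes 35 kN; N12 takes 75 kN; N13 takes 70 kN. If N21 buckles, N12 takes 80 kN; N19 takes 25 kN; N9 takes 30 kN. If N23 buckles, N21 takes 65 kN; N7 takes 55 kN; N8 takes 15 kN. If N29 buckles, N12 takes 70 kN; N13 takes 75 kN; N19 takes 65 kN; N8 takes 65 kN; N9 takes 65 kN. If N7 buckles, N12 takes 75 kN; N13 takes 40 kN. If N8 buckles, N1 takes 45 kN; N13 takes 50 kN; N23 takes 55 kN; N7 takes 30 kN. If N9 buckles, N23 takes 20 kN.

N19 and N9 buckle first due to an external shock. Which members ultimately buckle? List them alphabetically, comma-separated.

Round 1 — N19, N9 buckle (initial).
  N1: +35 → 35 < 70
  N12: +75 → 75 < 120
  N13: +70 → 70 ≥ 40
  N23: +20 → 20 < 40
Round 2 — N13 buckles.
  N1: +20 → 55 < 70
  N21: +65 → 65 ≥ 50
Round 3 — N21 buckles.
  N12: +80 → 155 ≥ 120
Round 4 — N12 buckles.
No further bucklings.

N12, N13, N19, N21, N9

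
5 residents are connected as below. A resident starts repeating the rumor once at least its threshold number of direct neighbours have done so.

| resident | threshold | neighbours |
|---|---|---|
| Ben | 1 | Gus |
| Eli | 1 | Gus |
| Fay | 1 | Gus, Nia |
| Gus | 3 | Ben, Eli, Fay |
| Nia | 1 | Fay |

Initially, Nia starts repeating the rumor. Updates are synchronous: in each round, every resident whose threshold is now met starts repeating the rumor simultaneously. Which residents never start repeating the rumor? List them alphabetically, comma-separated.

Round 1 — Nia starts repeating the rumor (initial).
Round 2 — checking thresholds:
  Fay: 1 of 2 neighbours ≥ 1, starts repeating the rumor.
Round 3 — no new spreads; cascade stops.

Ben, Eli, Gus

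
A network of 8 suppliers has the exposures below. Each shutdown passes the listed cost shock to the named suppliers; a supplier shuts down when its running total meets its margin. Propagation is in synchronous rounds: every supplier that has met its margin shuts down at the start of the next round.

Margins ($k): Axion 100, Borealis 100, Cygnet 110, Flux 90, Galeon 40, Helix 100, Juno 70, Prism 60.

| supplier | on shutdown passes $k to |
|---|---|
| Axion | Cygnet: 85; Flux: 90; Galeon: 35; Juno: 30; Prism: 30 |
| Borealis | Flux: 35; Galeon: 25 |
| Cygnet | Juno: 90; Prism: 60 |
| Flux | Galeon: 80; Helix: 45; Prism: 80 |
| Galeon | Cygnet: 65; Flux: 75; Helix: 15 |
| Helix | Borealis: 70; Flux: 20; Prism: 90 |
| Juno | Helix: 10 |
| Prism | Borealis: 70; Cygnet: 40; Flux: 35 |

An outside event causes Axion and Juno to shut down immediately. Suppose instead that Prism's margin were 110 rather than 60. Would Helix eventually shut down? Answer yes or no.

no

With Prism's margin at 110:
Round 1 — Axion, Juno shut down (initial).
  Cygnet: +85 → 85 < 110
  Flux: +90 → 90 ≥ 90
  Galeon: +35 → 35 < 40
  Helix: +10 → 10 < 100
  Prism: +30 → 30 < 110
Round 2 — Flux shuts down.
  Galeon: +80 → 115 ≥ 40
  Helix: +45 → 55 < 100
  Prism: +80 → 110 ≥ 110
Round 3 — Galeon, Prism shut down.
  Borealis: +70 → 70 < 100
  Cygnet: +65+40 → 190 ≥ 110
  Helix: +15 → 70 < 100
Round 4 — Cygnet shuts down.
No further shutdowns.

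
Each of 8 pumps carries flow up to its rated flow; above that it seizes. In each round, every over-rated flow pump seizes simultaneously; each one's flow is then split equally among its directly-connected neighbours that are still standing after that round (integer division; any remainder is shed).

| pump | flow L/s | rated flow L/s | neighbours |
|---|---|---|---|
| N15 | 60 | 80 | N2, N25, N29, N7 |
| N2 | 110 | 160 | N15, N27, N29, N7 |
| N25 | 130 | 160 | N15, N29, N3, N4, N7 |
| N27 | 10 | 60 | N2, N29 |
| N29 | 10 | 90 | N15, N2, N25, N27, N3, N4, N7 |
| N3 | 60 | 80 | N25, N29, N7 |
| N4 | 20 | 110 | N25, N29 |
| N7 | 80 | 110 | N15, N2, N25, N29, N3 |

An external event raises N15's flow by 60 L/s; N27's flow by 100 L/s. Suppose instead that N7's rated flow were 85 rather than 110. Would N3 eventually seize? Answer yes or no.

yes

With N7's rated flow at 85:
Round 1 — N15 at 120 > 80; N27 at 110 > 60. N15, N27 seize.
  N15 sheds 120 L/s to N2, N25, N29, N7: 30 each.
    N2: 110+30 = 140 ≤ 160
    N25: 130+30 = 160 ≤ 160
    N29: 10+30 = 40 ≤ 90
    N7: 80+30 = 110 > 85
  N27 sheds 110 L/s to N2, N29: 55 each.
    N2: 140+55 = 195 > 160
    N29: 40+55 = 95 > 90
Round 2 — N2, N29, N7 seize.
  N2 sheds 195 L/s: no online neighbours, lost.
  N29 sheds 95 L/s to N25, N3, N4: 31 each (2 lost).
    N25: 160+31 = 191 > 160
    N3: 60+31 = 91 > 80
    N4: 20+31 = 51 ≤ 110
  N7 sheds 110 L/s to N25, N3: 55 each.
    N25: 191+55 = 246 > 160
    N3: 91+55 = 146 > 80
Round 3 — N25, N3 seize.
  N25 sheds 246 L/s to N4: 246 each.
    N4: 51+246 = 297 > 110
  N3 sheds 146 L/s: no online neighbours, lost.
Round 4 — N4 seizes.
  N4 sheds 297 L/s: no online neighbours, lost.
No further seizures.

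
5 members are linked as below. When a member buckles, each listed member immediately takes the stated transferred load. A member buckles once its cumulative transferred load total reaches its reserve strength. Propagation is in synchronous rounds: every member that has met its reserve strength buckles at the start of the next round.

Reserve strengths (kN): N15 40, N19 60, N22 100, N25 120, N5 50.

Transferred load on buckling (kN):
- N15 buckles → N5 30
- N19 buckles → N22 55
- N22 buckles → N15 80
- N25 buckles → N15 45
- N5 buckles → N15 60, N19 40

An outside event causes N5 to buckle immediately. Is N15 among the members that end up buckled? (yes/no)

Round 1 — N5 buckles (initial).
  N15: +60 → 60 ≥ 40
  N19: +40 → 40 < 60
Round 2 — N15 buckles.
No further bucklings.

yes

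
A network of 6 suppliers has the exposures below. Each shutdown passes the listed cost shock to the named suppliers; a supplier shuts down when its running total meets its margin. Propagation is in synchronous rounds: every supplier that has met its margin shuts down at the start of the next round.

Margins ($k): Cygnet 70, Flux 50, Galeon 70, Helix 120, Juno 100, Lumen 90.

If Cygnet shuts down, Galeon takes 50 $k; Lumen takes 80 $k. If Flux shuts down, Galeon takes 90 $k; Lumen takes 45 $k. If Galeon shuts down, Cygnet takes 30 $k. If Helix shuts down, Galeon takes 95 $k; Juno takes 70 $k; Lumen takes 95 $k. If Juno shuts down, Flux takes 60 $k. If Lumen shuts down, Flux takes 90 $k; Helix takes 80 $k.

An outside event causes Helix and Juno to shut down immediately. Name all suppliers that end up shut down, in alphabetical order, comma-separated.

Flux, Galeon, Helix, Juno, Lumen

Round 1 — Helix, Juno shut down (initial).
  Flux: +60 → 60 ≥ 50
  Galeon: +95 → 95 ≥ 70
  Lumen: +95 → 95 ≥ 90
Round 2 — Flux, Galeon, Lumen shut down.
  Cygnet: +30 → 30 < 70
No further shutdowns.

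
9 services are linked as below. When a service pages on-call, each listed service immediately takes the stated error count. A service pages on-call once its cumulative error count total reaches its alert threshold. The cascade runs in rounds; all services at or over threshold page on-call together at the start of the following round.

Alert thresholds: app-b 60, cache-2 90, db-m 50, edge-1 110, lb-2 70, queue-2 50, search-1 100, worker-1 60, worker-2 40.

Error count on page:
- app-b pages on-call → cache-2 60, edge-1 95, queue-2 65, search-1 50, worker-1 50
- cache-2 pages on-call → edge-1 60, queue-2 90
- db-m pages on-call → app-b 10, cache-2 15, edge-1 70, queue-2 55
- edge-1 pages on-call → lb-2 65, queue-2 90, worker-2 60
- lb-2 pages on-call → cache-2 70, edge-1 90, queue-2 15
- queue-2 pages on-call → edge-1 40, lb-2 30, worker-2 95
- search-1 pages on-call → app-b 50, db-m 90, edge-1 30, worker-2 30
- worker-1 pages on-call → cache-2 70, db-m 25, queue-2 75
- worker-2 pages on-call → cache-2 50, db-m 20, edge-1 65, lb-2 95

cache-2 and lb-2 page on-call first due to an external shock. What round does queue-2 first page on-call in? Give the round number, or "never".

Round 1 — cache-2, lb-2 page on-call (initial).
  edge-1: +60+90 → 150 ≥ 110
  queue-2: +90+15 → 105 ≥ 50
Round 2 — edge-1, queue-2 page on-call.
  worker-2: +60+95 → 155 ≥ 40
Round 3 — worker-2 pages on-call.
  db-m: +20 → 20 < 50
No further pages.

2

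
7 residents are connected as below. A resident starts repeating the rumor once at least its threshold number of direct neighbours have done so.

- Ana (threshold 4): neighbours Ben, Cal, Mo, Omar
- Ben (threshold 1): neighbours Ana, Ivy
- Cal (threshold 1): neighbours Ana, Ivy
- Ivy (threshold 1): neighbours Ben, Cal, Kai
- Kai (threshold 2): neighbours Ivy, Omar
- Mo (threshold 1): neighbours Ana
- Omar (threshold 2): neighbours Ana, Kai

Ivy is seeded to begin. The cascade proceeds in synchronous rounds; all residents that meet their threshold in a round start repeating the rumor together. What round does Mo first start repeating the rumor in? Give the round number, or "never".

Round 1 — Ivy starts repeating the rumor (initial).
Round 2 — checking thresholds:
  Ben: 1 of 2 neighbours ≥ 1, starts repeating the rumor.
  Cal: 1 of 2 neighbours ≥ 1, starts repeating the rumor.
  Kai: 1 of 2 neighbours < 2, below threshold.
Round 3 — no new spreads; cascade stops.

never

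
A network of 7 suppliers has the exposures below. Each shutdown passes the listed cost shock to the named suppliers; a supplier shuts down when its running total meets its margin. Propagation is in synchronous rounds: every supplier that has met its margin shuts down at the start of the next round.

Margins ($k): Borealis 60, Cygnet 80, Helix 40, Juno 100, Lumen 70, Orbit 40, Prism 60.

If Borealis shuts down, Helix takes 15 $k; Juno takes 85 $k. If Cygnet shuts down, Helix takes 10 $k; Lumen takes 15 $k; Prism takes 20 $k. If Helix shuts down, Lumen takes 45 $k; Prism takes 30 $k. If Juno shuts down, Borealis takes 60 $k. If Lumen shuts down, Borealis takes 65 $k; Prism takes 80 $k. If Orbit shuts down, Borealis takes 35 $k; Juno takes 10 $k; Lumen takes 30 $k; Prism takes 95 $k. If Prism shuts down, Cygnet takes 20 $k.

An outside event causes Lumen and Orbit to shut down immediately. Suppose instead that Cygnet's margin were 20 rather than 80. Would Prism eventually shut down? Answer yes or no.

With Cygnet's margin at 20:
Round 1 — Lumen, Orbit shut down (initial).
  Borealis: +65+35 → 100 ≥ 60
  Juno: +10 → 10 < 100
  Prism: +80+95 → 175 ≥ 60
Round 2 — Borealis, Prism shut down.
  Cygnet: +20 → 20 ≥ 20
  Helix: +15 → 15 < 40
  Juno: +85 → 95 < 100
Round 3 — Cygnet shuts down.
  Helix: +10 → 25 < 40
No further shutdowns.

yes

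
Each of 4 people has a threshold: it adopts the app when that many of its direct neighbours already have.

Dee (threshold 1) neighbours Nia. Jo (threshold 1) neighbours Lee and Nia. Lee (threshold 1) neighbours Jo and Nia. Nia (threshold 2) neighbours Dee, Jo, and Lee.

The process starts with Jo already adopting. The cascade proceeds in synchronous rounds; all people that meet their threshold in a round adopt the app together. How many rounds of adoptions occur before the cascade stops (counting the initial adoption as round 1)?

4

Round 1 — Jo adopts the app (initial).
Round 2 — checking thresholds:
  Lee: 1 of 2 neighbours ≥ 1, adopts the app.
  Nia: 1 of 3 neighbours < 2, not yet.
Round 3 — checking thresholds:
  Nia: 2 of 3 neighbours ≥ 2, adopts the app.
Round 4 — checking thresholds:
  Dee: 1 of 1 neighbours ≥ 1, adopts the app.
Round 5 — no new adoptions; cascade stops.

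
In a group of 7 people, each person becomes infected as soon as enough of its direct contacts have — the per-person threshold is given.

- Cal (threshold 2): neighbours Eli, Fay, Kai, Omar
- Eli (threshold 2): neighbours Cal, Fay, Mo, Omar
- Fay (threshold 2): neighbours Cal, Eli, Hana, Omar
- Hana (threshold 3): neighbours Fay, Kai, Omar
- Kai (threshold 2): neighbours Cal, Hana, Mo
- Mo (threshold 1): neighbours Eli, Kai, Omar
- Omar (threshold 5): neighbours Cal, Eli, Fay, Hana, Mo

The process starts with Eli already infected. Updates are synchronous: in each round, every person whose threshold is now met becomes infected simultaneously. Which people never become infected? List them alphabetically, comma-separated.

Round 1 — Eli becomes infected (initial).
Round 2 — checking thresholds:
  Cal: 1 of 4 neighbours < 2, holds.
  Fay: 1 of 4 neighbours < 2, holds.
  Mo: 1 of 3 neighbours ≥ 1, becomes infected.
  Omar: 1 of 5 neighbours < 5, holds.
Round 3 — no new infections; cascade stops.

Cal, Fay, Hana, Kai, Omar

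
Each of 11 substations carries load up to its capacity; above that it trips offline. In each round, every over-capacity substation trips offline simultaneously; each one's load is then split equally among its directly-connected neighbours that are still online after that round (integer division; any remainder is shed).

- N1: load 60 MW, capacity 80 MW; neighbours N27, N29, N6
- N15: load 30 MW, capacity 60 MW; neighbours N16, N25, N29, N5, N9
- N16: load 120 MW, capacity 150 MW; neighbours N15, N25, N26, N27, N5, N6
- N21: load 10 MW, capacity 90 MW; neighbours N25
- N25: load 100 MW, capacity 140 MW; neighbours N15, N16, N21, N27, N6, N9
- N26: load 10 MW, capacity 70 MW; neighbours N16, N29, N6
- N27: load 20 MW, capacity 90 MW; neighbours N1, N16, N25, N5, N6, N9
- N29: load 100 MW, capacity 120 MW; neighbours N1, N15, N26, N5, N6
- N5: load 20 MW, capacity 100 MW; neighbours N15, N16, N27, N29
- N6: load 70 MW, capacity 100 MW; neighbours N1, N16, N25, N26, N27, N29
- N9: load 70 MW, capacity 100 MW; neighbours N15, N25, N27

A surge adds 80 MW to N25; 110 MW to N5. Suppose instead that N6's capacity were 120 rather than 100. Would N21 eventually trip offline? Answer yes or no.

With N6's capacity at 120:
Round 1 — N25 at 180 > 140; N5 at 130 > 100. N25, N5 trip offline.
  N25 sheds 180 MW to N15, N16, N21, N27, N6, N9: 30 each.
    N15: 30+30 = 60 ≤ 60
    N16: 120+30 = 150 ≤ 150
    N21: 10+30 = 40 ≤ 90
    N27: 20+30 = 50 ≤ 90
    N6: 70+30 = 100 ≤ 120
    N9: 70+30 = 100 ≤ 100
  N5 sheds 130 MW to N15, N16, N27, N29: 32 each (2 lost).
    N15: 60+32 = 92 > 60
    N16: 150+32 = 182 > 150
    N27: 50+32 = 82 ≤ 90
    N29: 100+32 = 132 > 120
Round 2 — N15, N16, N29 trip offline.
  N15 sheds 92 MW to N9: 92 each.
    N9: 100+92 = 192 > 100
  N16 sheds 182 MW to N26, N27, N6: 60 each (2 lost).
    N26: 10+60 = 70 ≤ 70
    N27: 82+60 = 142 > 90
    N6: 100+60 = 160 > 120
  N29 sheds 132 MW to N1, N26, N6: 44 each.
    N1: 60+44 = 104 > 80
    N26: 70+44 = 114 > 70
    N6: 160+44 = 204 > 120
Round 3 — N1, N26, N27, N6, N9 trip offline.
  N1 sheds 104 MW: no online neighbours, lost.
  N26 sheds 114 MW: no online neighbours, lost.
  N27 sheds 142 MW: no online neighbours, lost.
  N6 sheds 204 MW: no online neighbours, lost.
  N9 sheds 192 MW: no online neighbours, lost.
No further trips.

no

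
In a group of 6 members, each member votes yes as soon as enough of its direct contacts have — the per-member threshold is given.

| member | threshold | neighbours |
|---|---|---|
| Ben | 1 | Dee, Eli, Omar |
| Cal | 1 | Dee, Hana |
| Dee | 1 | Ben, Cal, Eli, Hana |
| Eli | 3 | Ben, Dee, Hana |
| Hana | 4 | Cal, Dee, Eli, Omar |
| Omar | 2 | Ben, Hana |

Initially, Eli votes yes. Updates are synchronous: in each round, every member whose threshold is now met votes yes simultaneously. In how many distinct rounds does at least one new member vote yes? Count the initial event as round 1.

Round 1 — Eli votes yes (initial).
Round 2 — checking thresholds:
  Ben: 1 of 3 neighbours ≥ 1, votes yes.
  Dee: 1 of 4 neighbours ≥ 1, votes yes.
  Hana: 1 of 4 neighbours < 4, not yet.
Round 3 — checking thresholds:
  Cal: 1 of 2 neighbours ≥ 1, votes yes.
  Hana: 2 of 4 neighbours < 4, not yet.
  Omar: 1 of 2 neighbours < 2, not yet.
Round 4 — no new yes votes; cascade stops.

3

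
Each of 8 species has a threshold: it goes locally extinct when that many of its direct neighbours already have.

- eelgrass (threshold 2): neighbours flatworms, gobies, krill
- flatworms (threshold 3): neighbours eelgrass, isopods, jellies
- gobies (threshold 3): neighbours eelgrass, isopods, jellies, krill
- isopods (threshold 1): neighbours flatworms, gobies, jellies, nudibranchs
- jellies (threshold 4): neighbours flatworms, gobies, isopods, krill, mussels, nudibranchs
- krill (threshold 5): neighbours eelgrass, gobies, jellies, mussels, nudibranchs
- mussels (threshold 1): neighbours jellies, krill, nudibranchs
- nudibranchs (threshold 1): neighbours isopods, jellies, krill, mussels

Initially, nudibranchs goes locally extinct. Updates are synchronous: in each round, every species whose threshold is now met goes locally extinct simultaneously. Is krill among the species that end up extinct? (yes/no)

Round 1 — nudibranchs goes locally extinct (initial).
Round 2 — checking thresholds:
  isopods: 1 of 4 neighbours ≥ 1, goes locally extinct.
  jellies: 1 of 6 neighbours < 4, not yet.
  krill: 1 of 5 neighbours < 5, not yet.
  mussels: 1 of 3 neighbours ≥ 1, goes locally extinct.
Round 3 — no new extinctions; cascade stops.

no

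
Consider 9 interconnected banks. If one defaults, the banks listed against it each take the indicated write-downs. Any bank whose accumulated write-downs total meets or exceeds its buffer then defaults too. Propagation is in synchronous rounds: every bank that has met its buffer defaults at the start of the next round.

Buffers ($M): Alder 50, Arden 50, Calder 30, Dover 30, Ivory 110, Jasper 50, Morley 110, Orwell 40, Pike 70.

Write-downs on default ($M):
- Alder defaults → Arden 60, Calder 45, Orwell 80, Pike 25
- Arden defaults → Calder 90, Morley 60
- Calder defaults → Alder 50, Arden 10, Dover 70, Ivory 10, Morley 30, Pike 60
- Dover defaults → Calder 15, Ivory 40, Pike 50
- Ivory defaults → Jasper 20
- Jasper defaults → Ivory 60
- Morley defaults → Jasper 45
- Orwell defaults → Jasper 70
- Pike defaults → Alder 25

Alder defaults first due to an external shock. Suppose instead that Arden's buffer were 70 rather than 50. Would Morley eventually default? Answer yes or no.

no

With Arden's buffer at 70:
Round 1 — Alder defaults (initial).
  Arden: +60 → 60 < 70
  Calder: +45 → 45 ≥ 30
  Orwell: +80 → 80 ≥ 40
  Pike: +25 → 25 < 70
Round 2 — Calder, Orwell default.
  Arden: +10 → 70 ≥ 70
  Dover: +70 → 70 ≥ 30
  Ivory: +10 → 10 < 110
  Jasper: +70 → 70 ≥ 50
  Morley: +30 → 30 < 110
  Pike: +60 → 85 ≥ 70
Round 3 — Arden, Dover, Jasper, Pike default.
  Ivory: +40+60 → 110 ≥ 110
  Morley: +60 → 90 < 110
Round 4 — Ivory defaults.
No further defaults.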